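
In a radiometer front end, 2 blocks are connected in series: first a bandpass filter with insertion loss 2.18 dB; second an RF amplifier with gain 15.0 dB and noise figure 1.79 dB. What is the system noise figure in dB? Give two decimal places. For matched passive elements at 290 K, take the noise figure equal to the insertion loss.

3.97 dB

Convert to linear (a loss of L dB is a gain of −L dB): F_i = 10^(NF_i/10), G_i = 10^(G_i,dB/10)
  Stage 1: F_1 = 10^(2.18/10) = 1.652, G_1 = 10^(−2.18/10) = 0.6053
  Stage 2: F_2 = 10^(1.79/10) = 1.510, G_2 = 10^(15.0/10) = 31.62
Friis cascade:
  F = 1.652 + (1.510 − 1)/0.6053 = 2.495
NF = 10 log₁₀(2.495) = 3.97 dB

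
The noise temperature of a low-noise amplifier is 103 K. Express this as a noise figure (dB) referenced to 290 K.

1.32 dB

F = 1 + T_e/T₀ = 1 + 103/290 = 1.35517
NF = 10 log₁₀(1.35517) = 1.32 dB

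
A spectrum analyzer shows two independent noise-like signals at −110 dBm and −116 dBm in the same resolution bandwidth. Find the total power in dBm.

−109.0 dBm

Convert to linear, add, convert back:
P₁ = 1.00×10⁻¹⁴ W, P₂ = 2.51×10⁻¹⁵ W
P_tot = 1.25×10⁻¹⁴ W → 10 log₁₀(P_tot / 10⁻³) = −109.0 dBm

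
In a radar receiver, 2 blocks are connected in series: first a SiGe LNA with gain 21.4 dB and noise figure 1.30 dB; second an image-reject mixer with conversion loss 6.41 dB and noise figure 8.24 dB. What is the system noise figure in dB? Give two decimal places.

1.43 dB

Convert to linear (a loss of L dB is a gain of −L dB): F_i = 10^(NF_i/10), G_i = 10^(G_i,dB/10)
  Stage 1: F_1 = 10^(1.30/10) = 1.349, G_1 = 10^(21.4/10) = 138.0
  Stage 2: F_2 = 10^(8.24/10) = 6.668, G_2 = 10^(−6.41/10) = 0.2286
Friis cascade:
  F = 1.349 + (6.668 − 1)/138.0 = 1.390
NF = 10 log₁₀(1.390) = 1.43 dB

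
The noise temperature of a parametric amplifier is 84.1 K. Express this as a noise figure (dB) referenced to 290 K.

F = 1 + T_e/T₀ = 1 + 84.1/290 = 1.29
NF = 10 log₁₀(1.29) = 1.11 dB

1.11 dB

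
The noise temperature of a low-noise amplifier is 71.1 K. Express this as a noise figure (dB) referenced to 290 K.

0.952 dB

F = 1 + T_e/T₀ = 1 + 71.1/290 = 1.24517
NF = 10 log₁₀(1.24517) = 0.952 dB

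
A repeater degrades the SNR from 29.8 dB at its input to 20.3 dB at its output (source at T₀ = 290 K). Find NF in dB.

9.5 dB

NF (dB) = SNR_in(dB) − SNR_out(dB) when the source is at T₀
NF = 29.8 − 20.3 = 9.5 dB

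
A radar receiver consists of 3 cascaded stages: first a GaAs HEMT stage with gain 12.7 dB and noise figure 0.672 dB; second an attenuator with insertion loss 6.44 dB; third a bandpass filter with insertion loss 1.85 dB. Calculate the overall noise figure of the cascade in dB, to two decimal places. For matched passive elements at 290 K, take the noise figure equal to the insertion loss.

1.69 dB

Convert to linear (a loss of L dB is a gain of −L dB): F_i = 10^(NF_i/10), G_i = 10^(G_i,dB/10)
  Stage 1: F_1 = 10^(0.672/10) = 1.167, G_1 = 10^(12.7/10) = 18.62
  Stage 2: F_2 = 10^(6.44/10) = 4.406, G_2 = 10^(−6.44/10) = 0.2270
  Stage 3: F_3 = 10^(1.85/10) = 1.531, G_3 = 10^(−1.85/10) = 0.6531
Friis cascade:
  F = 1.167 + (4.406 − 1)/18.62 + (1.531 − 1)/4.227 = 1.476
NF = 10 log₁₀(1.476) = 1.69 dB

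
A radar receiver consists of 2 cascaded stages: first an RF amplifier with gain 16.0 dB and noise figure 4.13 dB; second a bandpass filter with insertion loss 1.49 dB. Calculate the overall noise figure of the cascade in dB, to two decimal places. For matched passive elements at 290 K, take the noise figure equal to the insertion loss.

Convert to linear (a loss of L dB is a gain of −L dB): F_i = 10^(NF_i/10), G_i = 10^(G_i,dB/10)
  Stage 1: F_1 = 10^(4.13/10) = 2.588, G_1 = 10^(16.0/10) = 39.81
  Stage 2: F_2 = 10^(1.49/10) = 1.409, G_2 = 10^(−1.49/10) = 0.7096
Friis cascade:
  F = 2.588 + (1.409 − 1)/39.81 = 2.598
NF = 10 log₁₀(2.598) = 4.15 dB

4.15 dB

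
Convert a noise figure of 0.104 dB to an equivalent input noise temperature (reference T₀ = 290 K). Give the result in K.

7.03 K

F = 10^(0.104/10) = 1.02424
T_e = (F − 1)·T₀ = (1.02424 − 1) × 290 = 7.03 K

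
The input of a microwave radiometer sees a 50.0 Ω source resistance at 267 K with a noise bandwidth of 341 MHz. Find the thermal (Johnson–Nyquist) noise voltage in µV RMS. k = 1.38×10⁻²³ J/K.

15.9 µV

V_n = √(4kTRB)
4kTRB = 4 × 1.38×10⁻²³ × 267 × 5.00×10¹ × 3.41×10⁸ = 2.51×10⁻¹⁰ V²
V_n = √(2.51×10⁻¹⁰) = 1.59×10⁻⁵ V = 15.9 µV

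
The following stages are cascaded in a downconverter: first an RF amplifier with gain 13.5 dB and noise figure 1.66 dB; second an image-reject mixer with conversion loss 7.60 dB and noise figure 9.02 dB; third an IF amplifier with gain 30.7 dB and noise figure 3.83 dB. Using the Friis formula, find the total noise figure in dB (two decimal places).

3.31 dB

Convert to linear (a loss of L dB is a gain of −L dB): F_i = 10^(NF_i/10), G_i = 10^(G_i,dB/10)
  Stage 1: F_1 = 10^(1.66/10) = 1.466, G_1 = 10^(13.5/10) = 22.39
  Stage 2: F_2 = 10^(9.02/10) = 7.980, G_2 = 10^(−7.60/10) = 0.1738
  Stage 3: F_3 = 10^(3.83/10) = 2.415, G_3 = 10^(30.7/10) = 1175
Friis cascade:
  F = 1.466 + (7.980 − 1)/22.39 + (2.415 − 1)/3.890 = 2.141
NF = 10 log₁₀(2.141) = 3.31 dB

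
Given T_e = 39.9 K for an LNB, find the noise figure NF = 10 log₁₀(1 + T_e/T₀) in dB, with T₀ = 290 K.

F = 1 + T_e/T₀ = 1 + 39.9/290 = 1.13759
NF = 10 log₁₀(1.13759) = 0.560 dB

0.560 dB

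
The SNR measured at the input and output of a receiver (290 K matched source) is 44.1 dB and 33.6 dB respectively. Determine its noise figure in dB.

10.5 dB

NF (dB) = SNR_in(dB) − SNR_out(dB) when the source is at T₀
NF = 44.1 − 33.6 = 10.5 dB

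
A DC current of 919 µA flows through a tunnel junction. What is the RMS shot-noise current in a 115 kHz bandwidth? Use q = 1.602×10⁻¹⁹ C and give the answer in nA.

5.82 nA

I_n = √(2qI·B)
2qI·B = 2 × 1.602×10⁻¹⁹ × 9.19×10⁻⁴ × 1.15×10⁵ = 3.39×10⁻¹⁷ A²
I_n = √(3.39×10⁻¹⁷) = 5.82×10⁻⁹ A = 5.82 nA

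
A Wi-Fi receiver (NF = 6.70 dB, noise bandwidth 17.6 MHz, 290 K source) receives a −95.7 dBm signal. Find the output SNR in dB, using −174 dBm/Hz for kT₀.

Noise floor: N = −174 + 10 log₁₀(B) + NF
10 log₁₀(1.76×10⁷) = 72.46 dB
N = −174 + 72.46 + 6.70 = −94.84 dBm
SNR = P_sig − N = −95.7 − (−94.84) = −0.86 dB → −0.9 dB

−0.9 dB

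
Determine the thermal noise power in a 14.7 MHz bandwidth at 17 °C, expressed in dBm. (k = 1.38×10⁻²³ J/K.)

T = 17 °C + 273.15 = 290.15 K
P_n = kTB = 1.38×10⁻²³ × 290.15 × 1.47×10⁷ = 5.89×10⁻¹⁴ W
In dBm: 10 log₁₀(5.89×10⁻¹⁴ / 10⁻³) = −102.3 dBm

−102.3 dBm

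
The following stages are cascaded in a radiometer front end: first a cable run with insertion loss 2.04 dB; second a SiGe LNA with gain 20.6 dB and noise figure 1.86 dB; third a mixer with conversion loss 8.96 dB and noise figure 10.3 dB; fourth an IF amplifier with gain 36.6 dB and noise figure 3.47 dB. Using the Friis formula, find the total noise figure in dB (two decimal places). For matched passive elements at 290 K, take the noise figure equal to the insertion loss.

4.35 dB

Convert to linear (a loss of L dB is a gain of −L dB): F_i = 10^(NF_i/10), G_i = 10^(G_i,dB/10)
  Stage 1: F_1 = 10^(2.04/10) = 1.600, G_1 = 10^(−2.04/10) = 0.6252
  Stage 2: F_2 = 10^(1.86/10) = 1.535, G_2 = 10^(20.6/10) = 114.8
  Stage 3: F_3 = 10^(10.3/10) = 10.72, G_3 = 10^(−8.96/10) = 0.1271
  Stage 4: F_4 = 10^(3.47/10) = 2.223, G_4 = 10^(36.6/10) = 4571
Friis cascade:
  F = 1.600 + (1.535 − 1)/0.6252 + (10.72 − 1)/71.78 + (2.223 − 1)/9.120 = 2.724
NF = 10 log₁₀(2.724) = 4.35 dB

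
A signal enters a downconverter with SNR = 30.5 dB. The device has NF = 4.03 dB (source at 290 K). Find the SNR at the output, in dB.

26.47 dB

By definition F = SNR_in/SNR_out, so in dB: SNR_out = SNR_in − NF
SNR_out = 30.5 − 4.03 = 26.47 dB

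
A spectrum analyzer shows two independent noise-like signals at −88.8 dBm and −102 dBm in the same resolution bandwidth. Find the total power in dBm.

Convert to linear, add, convert back:
P₁ = 1.32×10⁻¹² W, P₂ = 6.31×10⁻¹⁴ W
P_tot = 1.38×10⁻¹² W → 10 log₁₀(P_tot / 10⁻³) = −88.6 dBm

−88.6 dBm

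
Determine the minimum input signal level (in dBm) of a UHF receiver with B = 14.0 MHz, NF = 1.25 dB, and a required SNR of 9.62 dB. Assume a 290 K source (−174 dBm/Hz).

Sensitivity = −174 + 10 log₁₀(B) + NF + SNR_min
= −174 + 71.46 + 1.25 + 9.62
= −91.67 dBm → −91.7 dBm

−91.7 dBm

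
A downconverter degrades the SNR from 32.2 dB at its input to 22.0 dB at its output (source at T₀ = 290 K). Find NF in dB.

10.2 dB

NF (dB) = SNR_in(dB) − SNR_out(dB) when the source is at T₀
NF = 32.2 − 22.0 = 10.2 dB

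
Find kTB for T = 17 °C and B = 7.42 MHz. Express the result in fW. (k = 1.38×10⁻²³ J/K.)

29.7 fW

T = 17 °C + 273.15 = 290.15 K
P_n = kTB = 1.38×10⁻²³ × 290.15 × 7.42×10⁶ = 2.97×10⁻¹⁴ W = 29.7 fW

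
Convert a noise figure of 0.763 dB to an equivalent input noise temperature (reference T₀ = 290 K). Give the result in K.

F = 10^(0.763/10) = 1.19207
T_e = (F − 1)·T₀ = (1.19207 − 1) × 290 = 55.7 K

55.7 K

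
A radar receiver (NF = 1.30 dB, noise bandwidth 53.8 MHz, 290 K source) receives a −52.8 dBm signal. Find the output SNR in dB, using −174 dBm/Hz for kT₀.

Noise floor: N = −174 + 10 log₁₀(B) + NF
10 log₁₀(5.38×10⁷) = 77.31 dB
N = −174 + 77.31 + 1.30 = −95.39 dBm
SNR = P_sig − N = −52.8 − (−95.39) = 42.59 dB → 42.6 dB

42.6 dB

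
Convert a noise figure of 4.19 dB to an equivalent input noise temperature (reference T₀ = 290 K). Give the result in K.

471 K

F = 10^(4.19/10) = 2.62422
T_e = (F − 1)·T₀ = (2.62422 − 1) × 290 = 471 K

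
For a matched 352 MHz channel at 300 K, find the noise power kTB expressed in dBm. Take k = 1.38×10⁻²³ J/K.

P_n = kTB = 1.38×10⁻²³ × 300 × 3.52×10⁸ = 1.46×10⁻¹² W
In dBm: 10 log₁₀(1.46×10⁻¹² / 10⁻³) = −88.4 dBm

−88.4 dBm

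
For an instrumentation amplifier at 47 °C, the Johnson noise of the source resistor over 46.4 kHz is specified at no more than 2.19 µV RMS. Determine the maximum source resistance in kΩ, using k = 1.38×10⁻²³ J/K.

5.85 kΩ

T = 47 °C + 273.15 = 320.15 K
Johnson–Nyquist: V_n = √(4kTRB) ⇒ R = V_n² / (4kTB)
4kTB = 4 × 1.38×10⁻²³ × 320.15 × 4.64×10⁴ = 8.20×10⁻¹⁶
R = (2.19×10⁻⁶)² / 8.20×10⁻¹⁶ = 5.85×10³ Ω = 5.85 kΩ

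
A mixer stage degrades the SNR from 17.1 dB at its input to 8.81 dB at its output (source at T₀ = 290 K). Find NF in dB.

8.29 dB

NF (dB) = SNR_in(dB) − SNR_out(dB) when the source is at T₀
NF = 17.1 − 8.81 = 8.29 dB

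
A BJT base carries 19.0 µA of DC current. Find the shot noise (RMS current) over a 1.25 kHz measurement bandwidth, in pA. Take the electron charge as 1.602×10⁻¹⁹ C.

87.2 pA

I_n = √(2qI·B)
2qI·B = 2 × 1.602×10⁻¹⁹ × 1.90×10⁻⁵ × 1.25×10³ = 7.61×10⁻²¹ A²
I_n = √(7.61×10⁻²¹) = 8.72×10⁻¹¹ A = 87.2 pA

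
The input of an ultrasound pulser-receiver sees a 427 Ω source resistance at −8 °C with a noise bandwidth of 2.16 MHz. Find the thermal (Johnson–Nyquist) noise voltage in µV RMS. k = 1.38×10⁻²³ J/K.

3.67 µV

T = −8 °C + 273.15 = 265.15 K
V_n = √(4kTRB)
4kTRB = 4 × 1.38×10⁻²³ × 265.15 × 4.27×10² × 2.16×10⁶ = 1.35×10⁻¹¹ V²
V_n = √(1.35×10⁻¹¹) = 3.67×10⁻⁶ V = 3.67 µV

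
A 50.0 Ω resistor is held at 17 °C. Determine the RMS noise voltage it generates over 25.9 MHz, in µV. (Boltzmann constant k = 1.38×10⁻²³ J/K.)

4.55 µV

T = 17 °C + 273.15 = 290.15 K
V_n = √(4kTRB)
4kTRB = 4 × 1.38×10⁻²³ × 290.15 × 5.00×10¹ × 2.59×10⁷ = 2.07×10⁻¹¹ V²
V_n = √(2.07×10⁻¹¹) = 4.55×10⁻⁶ V = 4.55 µV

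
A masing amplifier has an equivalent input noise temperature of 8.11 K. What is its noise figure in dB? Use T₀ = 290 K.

0.120 dB

F = 1 + T_e/T₀ = 1 + 8.11/290 = 1.02797
NF = 10 log₁₀(1.02797) = 0.120 dB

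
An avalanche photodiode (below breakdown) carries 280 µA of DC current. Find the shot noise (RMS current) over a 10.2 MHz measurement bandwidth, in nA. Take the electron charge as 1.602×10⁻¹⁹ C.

I_n = √(2qI·B)
2qI·B = 2 × 1.602×10⁻¹⁹ × 2.80×10⁻⁴ × 1.02×10⁷ = 9.15×10⁻¹⁶ A²
I_n = √(9.15×10⁻¹⁶) = 3.02×10⁻⁸ A = 30.2 nA

30.2 nA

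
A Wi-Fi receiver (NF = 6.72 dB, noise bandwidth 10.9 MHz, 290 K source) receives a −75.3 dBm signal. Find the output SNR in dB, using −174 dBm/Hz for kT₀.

21.6 dB

Noise floor: N = −174 + 10 log₁₀(B) + NF
10 log₁₀(1.09×10⁷) = 70.37 dB
N = −174 + 70.37 + 6.72 = −96.91 dBm
SNR = P_sig − N = −75.3 − (−96.91) = 21.61 dB → 21.6 dB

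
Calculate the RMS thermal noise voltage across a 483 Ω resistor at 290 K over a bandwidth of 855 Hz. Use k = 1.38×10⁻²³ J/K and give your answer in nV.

81.3 nV

V_n = √(4kTRB)
4kTRB = 4 × 1.38×10⁻²³ × 290 × 4.83×10² × 8.55×10² = 6.61×10⁻¹⁵ V²
V_n = √(6.61×10⁻¹⁵) = 8.13×10⁻⁸ V = 81.3 nV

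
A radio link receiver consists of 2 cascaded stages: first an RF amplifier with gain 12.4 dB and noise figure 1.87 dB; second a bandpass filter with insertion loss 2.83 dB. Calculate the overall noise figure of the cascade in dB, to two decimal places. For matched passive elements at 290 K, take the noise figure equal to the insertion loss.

Convert to linear (a loss of L dB is a gain of −L dB): F_i = 10^(NF_i/10), G_i = 10^(G_i,dB/10)
  Stage 1: F_1 = 10^(1.87/10) = 1.538, G_1 = 10^(12.4/10) = 17.38
  Stage 2: F_2 = 10^(2.83/10) = 1.919, G_2 = 10^(−2.83/10) = 0.5212
Friis cascade:
  F = 1.538 + (1.919 − 1)/17.38 = 1.591
NF = 10 log₁₀(1.591) = 2.02 dB

2.02 dB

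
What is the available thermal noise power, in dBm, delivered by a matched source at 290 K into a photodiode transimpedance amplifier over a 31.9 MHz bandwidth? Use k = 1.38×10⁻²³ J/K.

P_n = kTB = 1.38×10⁻²³ × 290 × 3.19×10⁷ = 1.28×10⁻¹³ W
In dBm: 10 log₁₀(1.28×10⁻¹³ / 10⁻³) = −98.9 dBm

−98.9 dBm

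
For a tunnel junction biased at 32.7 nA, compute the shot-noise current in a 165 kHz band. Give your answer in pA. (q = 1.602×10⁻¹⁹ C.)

I_n = √(2qI·B)
2qI·B = 2 × 1.602×10⁻¹⁹ × 3.27×10⁻⁸ × 1.65×10⁵ = 1.73×10⁻²¹ A²
I_n = √(1.73×10⁻²¹) = 4.16×10⁻¹¹ A = 41.6 pA

41.6 pA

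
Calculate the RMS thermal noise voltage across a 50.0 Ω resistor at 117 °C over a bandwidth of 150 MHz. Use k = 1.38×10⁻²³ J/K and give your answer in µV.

T = 117 °C + 273.15 = 390.15 K
V_n = √(4kTRB)
4kTRB = 4 × 1.38×10⁻²³ × 390.15 × 5.00×10¹ × 1.50×10⁸ = 1.62×10⁻¹⁰ V²
V_n = √(1.62×10⁻¹⁰) = 1.27×10⁻⁵ V = 12.7 µV

12.7 µV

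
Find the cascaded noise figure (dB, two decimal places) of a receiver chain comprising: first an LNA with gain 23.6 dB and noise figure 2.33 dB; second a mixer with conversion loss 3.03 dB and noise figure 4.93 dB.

Convert to linear (a loss of L dB is a gain of −L dB): F_i = 10^(NF_i/10), G_i = 10^(G_i,dB/10)
  Stage 1: F_1 = 10^(2.33/10) = 1.710, G_1 = 10^(23.6/10) = 229.1
  Stage 2: F_2 = 10^(4.93/10) = 3.112, G_2 = 10^(−3.03/10) = 0.4977
Friis cascade:
  F = 1.710 + (3.112 − 1)/229.1 = 1.719
NF = 10 log₁₀(1.719) = 2.35 dB

2.35 dB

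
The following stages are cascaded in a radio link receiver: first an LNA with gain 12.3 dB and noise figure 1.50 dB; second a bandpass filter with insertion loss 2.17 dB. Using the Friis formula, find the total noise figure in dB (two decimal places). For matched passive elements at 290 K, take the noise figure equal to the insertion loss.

Convert to linear (a loss of L dB is a gain of −L dB): F_i = 10^(NF_i/10), G_i = 10^(G_i,dB/10)
  Stage 1: F_1 = 10^(1.50/10) = 1.413, G_1 = 10^(12.3/10) = 16.98
  Stage 2: F_2 = 10^(2.17/10) = 1.648, G_2 = 10^(−2.17/10) = 0.6067
Friis cascade:
  F = 1.413 + (1.648 − 1)/16.98 = 1.451
NF = 10 log₁₀(1.451) = 1.62 dB

1.62 dB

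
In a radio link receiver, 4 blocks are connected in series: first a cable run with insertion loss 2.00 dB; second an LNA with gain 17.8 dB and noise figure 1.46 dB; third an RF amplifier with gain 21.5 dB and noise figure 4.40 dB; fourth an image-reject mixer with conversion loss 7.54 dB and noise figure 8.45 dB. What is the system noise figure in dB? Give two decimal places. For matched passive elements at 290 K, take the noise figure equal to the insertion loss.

3.55 dB

Convert to linear (a loss of L dB is a gain of −L dB): F_i = 10^(NF_i/10), G_i = 10^(G_i,dB/10)
  Stage 1: F_1 = 10^(2.00/10) = 1.585, G_1 = 10^(−2.00/10) = 0.6310
  Stage 2: F_2 = 10^(1.46/10) = 1.400, G_2 = 10^(17.8/10) = 60.26
  Stage 3: F_3 = 10^(4.40/10) = 2.754, G_3 = 10^(21.5/10) = 141.3
  Stage 4: F_4 = 10^(8.45/10) = 6.998, G_4 = 10^(−7.54/10) = 0.1762
Friis cascade:
  F = 1.585 + (1.400 − 1)/0.6310 + (2.754 − 1)/38.02 + (6.998 − 1)/5370 = 2.265
NF = 10 log₁₀(2.265) = 3.55 dB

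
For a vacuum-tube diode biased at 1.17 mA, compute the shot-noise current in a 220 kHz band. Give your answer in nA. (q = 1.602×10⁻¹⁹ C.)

I_n = √(2qI·B)
2qI·B = 2 × 1.602×10⁻¹⁹ × 1.17×10⁻³ × 2.20×10⁵ = 8.25×10⁻¹⁷ A²
I_n = √(8.25×10⁻¹⁷) = 9.08×10⁻⁹ A = 9.08 nA

9.08 nA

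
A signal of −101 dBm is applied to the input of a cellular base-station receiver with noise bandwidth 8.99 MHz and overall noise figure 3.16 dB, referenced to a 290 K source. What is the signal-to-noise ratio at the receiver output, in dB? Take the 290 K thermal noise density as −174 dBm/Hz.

Noise floor: N = −174 + 10 log₁₀(B) + NF
10 log₁₀(8.99×10⁶) = 69.54 dB
N = −174 + 69.54 + 3.16 = −101.30 dBm
SNR = P_sig − N = −101 − (−101.30) = 0.30 dB → 0.3 dB

0.3 dB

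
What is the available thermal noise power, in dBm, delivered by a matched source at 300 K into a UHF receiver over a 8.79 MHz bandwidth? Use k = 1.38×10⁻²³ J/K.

P_n = kTB = 1.38×10⁻²³ × 300 × 8.79×10⁶ = 3.64×10⁻¹⁴ W
In dBm: 10 log₁₀(3.64×10⁻¹⁴ / 10⁻³) = −104.4 dBm

−104.4 dBm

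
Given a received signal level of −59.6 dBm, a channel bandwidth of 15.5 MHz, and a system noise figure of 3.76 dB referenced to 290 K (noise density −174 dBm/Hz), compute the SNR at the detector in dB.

Noise floor: N = −174 + 10 log₁₀(B) + NF
10 log₁₀(1.55×10⁷) = 71.9 dB
N = −174 + 71.9 + 3.76 = −98.34 dBm
SNR = P_sig − N = −59.6 − (−98.34) = 38.74 dB → 38.7 dB

38.7 dB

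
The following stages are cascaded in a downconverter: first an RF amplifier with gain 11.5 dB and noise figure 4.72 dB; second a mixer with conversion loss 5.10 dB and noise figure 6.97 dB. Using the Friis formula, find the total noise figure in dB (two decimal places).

Convert to linear (a loss of L dB is a gain of −L dB): F_i = 10^(NF_i/10), G_i = 10^(G_i,dB/10)
  Stage 1: F_1 = 10^(4.72/10) = 2.965, G_1 = 10^(11.5/10) = 14.13
  Stage 2: F_2 = 10^(6.97/10) = 4.977, G_2 = 10^(−5.10/10) = 0.3090
Friis cascade:
  F = 2.965 + (4.977 − 1)/14.13 = 3.246
NF = 10 log₁₀(3.246) = 5.11 dB

5.11 dB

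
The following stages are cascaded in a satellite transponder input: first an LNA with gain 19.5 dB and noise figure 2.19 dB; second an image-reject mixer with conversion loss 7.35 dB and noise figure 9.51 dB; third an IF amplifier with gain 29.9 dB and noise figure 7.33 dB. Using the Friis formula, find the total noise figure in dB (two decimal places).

3.04 dB

Convert to linear (a loss of L dB is a gain of −L dB): F_i = 10^(NF_i/10), G_i = 10^(G_i,dB/10)
  Stage 1: F_1 = 10^(2.19/10) = 1.656, G_1 = 10^(19.5/10) = 89.13
  Stage 2: F_2 = 10^(9.51/10) = 8.933, G_2 = 10^(−7.35/10) = 0.1841
  Stage 3: F_3 = 10^(7.33/10) = 5.408, G_3 = 10^(29.9/10) = 977.2
Friis cascade:
  F = 1.656 + (8.933 − 1)/89.13 + (5.408 − 1)/16.41 = 2.013
NF = 10 log₁₀(2.013) = 3.04 dB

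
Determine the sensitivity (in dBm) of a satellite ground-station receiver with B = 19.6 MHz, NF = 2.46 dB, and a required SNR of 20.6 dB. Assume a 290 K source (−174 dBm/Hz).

−78.0 dBm

Sensitivity = −174 + 10 log₁₀(B) + NF + SNR_min
= −174 + 72.92 + 2.46 + 20.6
= −78.02 dBm → −78.0 dBm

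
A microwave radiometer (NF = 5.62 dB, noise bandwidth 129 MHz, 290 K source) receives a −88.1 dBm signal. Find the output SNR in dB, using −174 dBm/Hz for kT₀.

−0.8 dB

Noise floor: N = −174 + 10 log₁₀(B) + NF
10 log₁₀(1.29×10⁸) = 81.11 dB
N = −174 + 81.11 + 5.62 = −87.27 dBm
SNR = P_sig − N = −88.1 − (−87.27) = −0.83 dB → −0.8 dB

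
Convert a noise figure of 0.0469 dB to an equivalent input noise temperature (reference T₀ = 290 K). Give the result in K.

3.15 K

F = 10^(0.0469/10) = 1.01086
T_e = (F − 1)·T₀ = (1.01086 − 1) × 290 = 3.15 K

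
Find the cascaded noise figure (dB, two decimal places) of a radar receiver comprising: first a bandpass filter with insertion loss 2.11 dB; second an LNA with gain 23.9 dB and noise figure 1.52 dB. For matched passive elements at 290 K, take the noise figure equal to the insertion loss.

3.63 dB

Convert to linear (a loss of L dB is a gain of −L dB): F_i = 10^(NF_i/10), G_i = 10^(G_i,dB/10)
  Stage 1: F_1 = 10^(2.11/10) = 1.626, G_1 = 10^(−2.11/10) = 0.6152
  Stage 2: F_2 = 10^(1.52/10) = 1.419, G_2 = 10^(23.9/10) = 245.5
Friis cascade:
  F = 1.626 + (1.419 − 1)/0.6152 = 2.307
NF = 10 log₁₀(2.307) = 3.63 dB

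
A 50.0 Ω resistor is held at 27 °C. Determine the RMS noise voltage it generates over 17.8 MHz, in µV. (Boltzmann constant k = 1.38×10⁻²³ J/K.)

T = 27 °C + 273.15 = 300.15 K
V_n = √(4kTRB)
4kTRB = 4 × 1.38×10⁻²³ × 300.15 × 5.00×10¹ × 1.78×10⁷ = 1.47×10⁻¹¹ V²
V_n = √(1.47×10⁻¹¹) = 3.84×10⁻⁶ V = 3.84 µV

3.84 µV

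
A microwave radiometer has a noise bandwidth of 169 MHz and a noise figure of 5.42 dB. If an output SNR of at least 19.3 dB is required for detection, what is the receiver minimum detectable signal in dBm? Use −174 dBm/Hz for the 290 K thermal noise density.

−67.0 dBm

Sensitivity = −174 + 10 log₁₀(B) + NF + SNR_min
= −174 + 82.28 + 5.42 + 19.3
= −67.00 dBm → −67.0 dBm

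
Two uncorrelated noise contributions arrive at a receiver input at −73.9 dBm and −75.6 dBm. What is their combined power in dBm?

−71.7 dBm

Convert to linear, add, convert back:
P₁ = 4.07×10⁻¹¹ W, P₂ = 2.75×10⁻¹¹ W
P_tot = 6.83×10⁻¹¹ W → 10 log₁₀(P_tot / 10⁻³) = −71.7 dBm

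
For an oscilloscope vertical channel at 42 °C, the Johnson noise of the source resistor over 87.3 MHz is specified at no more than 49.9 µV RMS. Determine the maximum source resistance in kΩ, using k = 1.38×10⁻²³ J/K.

T = 42 °C + 273.15 = 315.15 K
Johnson–Nyquist: V_n = √(4kTRB) ⇒ R = V_n² / (4kTB)
4kTB = 4 × 1.38×10⁻²³ × 315.15 × 8.73×10⁷ = 1.52×10⁻¹²
R = (4.99×10⁻⁵)² / 1.52×10⁻¹² = 1.64×10³ Ω = 1.64 kΩ

1.64 kΩ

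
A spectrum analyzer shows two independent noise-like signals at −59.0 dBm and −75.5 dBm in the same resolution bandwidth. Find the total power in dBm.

Convert to linear, add, convert back:
P₁ = 1.26×10⁻⁹ W, P₂ = 2.82×10⁻¹¹ W
P_tot = 1.29×10⁻⁹ W → 10 log₁₀(P_tot / 10⁻³) = −58.9 dBm

−58.9 dBm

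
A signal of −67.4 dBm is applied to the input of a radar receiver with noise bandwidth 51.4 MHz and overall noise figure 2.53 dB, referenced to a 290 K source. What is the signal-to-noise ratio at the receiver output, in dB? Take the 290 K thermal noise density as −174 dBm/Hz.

Noise floor: N = −174 + 10 log₁₀(B) + NF
10 log₁₀(5.14×10⁷) = 77.11 dB
N = −174 + 77.11 + 2.53 = −94.36 dBm
SNR = P_sig − N = −67.4 − (−94.36) = 26.96 dB → 27.0 dB

27.0 dB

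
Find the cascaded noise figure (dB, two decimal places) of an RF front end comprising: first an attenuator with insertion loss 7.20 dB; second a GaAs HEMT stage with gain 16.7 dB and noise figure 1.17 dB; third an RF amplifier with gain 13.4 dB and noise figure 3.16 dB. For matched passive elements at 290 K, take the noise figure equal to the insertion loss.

8.45 dB

Convert to linear (a loss of L dB is a gain of −L dB): F_i = 10^(NF_i/10), G_i = 10^(G_i,dB/10)
  Stage 1: F_1 = 10^(7.20/10) = 5.248, G_1 = 10^(−7.20/10) = 0.1905
  Stage 2: F_2 = 10^(1.17/10) = 1.309, G_2 = 10^(16.7/10) = 46.77
  Stage 3: F_3 = 10^(3.16/10) = 2.070, G_3 = 10^(13.4/10) = 21.88
Friis cascade:
  F = 5.248 + (1.309 − 1)/0.1905 + (2.070 − 1)/8.913 = 6.991
NF = 10 log₁₀(6.991) = 8.45 dB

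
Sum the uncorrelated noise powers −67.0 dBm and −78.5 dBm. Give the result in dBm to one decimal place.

Convert to linear, add, convert back:
P₁ = 2.00×10⁻¹⁰ W, P₂ = 1.41×10⁻¹¹ W
P_tot = 2.14×10⁻¹⁰ W → 10 log₁₀(P_tot / 10⁻³) = −66.7 dBm

−66.7 dBm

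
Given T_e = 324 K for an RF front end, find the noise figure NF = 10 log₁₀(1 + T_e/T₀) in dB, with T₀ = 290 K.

F = 1 + T_e/T₀ = 1 + 324/290 = 2.11724
NF = 10 log₁₀(2.11724) = 3.26 dB

3.26 dB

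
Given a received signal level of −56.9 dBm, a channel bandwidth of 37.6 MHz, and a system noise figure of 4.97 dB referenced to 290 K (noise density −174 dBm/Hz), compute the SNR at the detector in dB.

36.4 dB

Noise floor: N = −174 + 10 log₁₀(B) + NF
10 log₁₀(3.76×10⁷) = 75.75 dB
N = −174 + 75.75 + 4.97 = −93.28 dBm
SNR = P_sig − N = −56.9 − (−93.28) = 36.38 dB → 36.4 dB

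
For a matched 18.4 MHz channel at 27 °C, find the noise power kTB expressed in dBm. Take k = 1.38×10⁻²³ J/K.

−101.2 dBm

T = 27 °C + 273.15 = 300.15 K
P_n = kTB = 1.38×10⁻²³ × 300.15 × 1.84×10⁷ = 7.62×10⁻¹⁴ W
In dBm: 10 log₁₀(7.62×10⁻¹⁴ / 10⁻³) = −101.2 dBm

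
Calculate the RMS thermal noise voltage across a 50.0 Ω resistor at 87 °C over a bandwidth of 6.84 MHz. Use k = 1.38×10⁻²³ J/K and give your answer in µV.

T = 87 °C + 273.15 = 360.15 K
V_n = √(4kTRB)
4kTRB = 4 × 1.38×10⁻²³ × 360.15 × 5.00×10¹ × 6.84×10⁶ = 6.80×10⁻¹² V²
V_n = √(6.80×10⁻¹²) = 2.61×10⁻⁶ V = 2.61 µV

2.61 µV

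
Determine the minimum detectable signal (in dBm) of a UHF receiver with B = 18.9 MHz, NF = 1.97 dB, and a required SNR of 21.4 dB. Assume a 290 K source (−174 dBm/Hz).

−77.9 dBm

Sensitivity = −174 + 10 log₁₀(B) + NF + SNR_min
= −174 + 72.76 + 1.97 + 21.4
= −77.87 dBm → −77.9 dBm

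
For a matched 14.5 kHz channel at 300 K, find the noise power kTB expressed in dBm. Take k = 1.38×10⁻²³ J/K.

P_n = kTB = 1.38×10⁻²³ × 300 × 1.45×10⁴ = 6.00×10⁻¹⁷ W
In dBm: 10 log₁₀(6.00×10⁻¹⁷ / 10⁻³) = −132.2 dBm

−132.2 dBm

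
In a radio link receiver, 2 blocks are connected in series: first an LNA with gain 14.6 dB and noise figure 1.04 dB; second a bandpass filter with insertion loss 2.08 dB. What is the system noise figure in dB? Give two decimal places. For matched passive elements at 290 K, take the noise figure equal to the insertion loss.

Convert to linear (a loss of L dB is a gain of −L dB): F_i = 10^(NF_i/10), G_i = 10^(G_i,dB/10)
  Stage 1: F_1 = 10^(1.04/10) = 1.271, G_1 = 10^(14.6/10) = 28.84
  Stage 2: F_2 = 10^(2.08/10) = 1.614, G_2 = 10^(−2.08/10) = 0.6194
Friis cascade:
  F = 1.271 + (1.614 − 1)/28.84 = 1.292
NF = 10 log₁₀(1.292) = 1.11 dB

1.11 dB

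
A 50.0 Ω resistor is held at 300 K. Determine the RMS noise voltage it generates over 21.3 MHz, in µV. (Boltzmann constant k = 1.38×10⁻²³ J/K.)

4.20 µV

V_n = √(4kTRB)
4kTRB = 4 × 1.38×10⁻²³ × 300 × 5.00×10¹ × 2.13×10⁷ = 1.76×10⁻¹¹ V²
V_n = √(1.76×10⁻¹¹) = 4.20×10⁻⁶ V = 4.20 µV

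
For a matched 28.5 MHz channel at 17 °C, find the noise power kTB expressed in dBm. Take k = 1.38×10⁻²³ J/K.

−99.4 dBm

T = 17 °C + 273.15 = 290.15 K
P_n = kTB = 1.38×10⁻²³ × 290.15 × 2.85×10⁷ = 1.14×10⁻¹³ W
In dBm: 10 log₁₀(1.14×10⁻¹³ / 10⁻³) = −99.4 dBm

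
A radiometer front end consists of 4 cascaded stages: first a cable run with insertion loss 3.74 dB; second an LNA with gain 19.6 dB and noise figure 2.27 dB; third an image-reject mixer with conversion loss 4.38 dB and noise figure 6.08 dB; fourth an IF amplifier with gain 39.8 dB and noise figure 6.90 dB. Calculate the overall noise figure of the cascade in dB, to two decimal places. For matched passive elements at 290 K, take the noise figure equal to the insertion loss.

6.38 dB

Convert to linear (a loss of L dB is a gain of −L dB): F_i = 10^(NF_i/10), G_i = 10^(G_i,dB/10)
  Stage 1: F_1 = 10^(3.74/10) = 2.366, G_1 = 10^(−3.74/10) = 0.4227
  Stage 2: F_2 = 10^(2.27/10) = 1.687, G_2 = 10^(19.6/10) = 91.20
  Stage 3: F_3 = 10^(6.08/10) = 4.055, G_3 = 10^(−4.38/10) = 0.3648
  Stage 4: F_4 = 10^(6.90/10) = 4.898, G_4 = 10^(39.8/10) = 9550
Friis cascade:
  F = 2.366 + (1.687 − 1)/0.4227 + (4.055 − 1)/38.55 + (4.898 − 1)/14.06 = 4.347
NF = 10 log₁₀(4.347) = 6.38 dB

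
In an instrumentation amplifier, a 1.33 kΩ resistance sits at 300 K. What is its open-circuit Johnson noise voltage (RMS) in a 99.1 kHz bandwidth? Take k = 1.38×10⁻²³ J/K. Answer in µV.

V_n = √(4kTRB)
4kTRB = 4 × 1.38×10⁻²³ × 300 × 1.33×10³ × 9.91×10⁴ = 2.18×10⁻¹² V²
V_n = √(2.18×10⁻¹²) = 1.48×10⁻⁶ V = 1.48 µV

1.48 µV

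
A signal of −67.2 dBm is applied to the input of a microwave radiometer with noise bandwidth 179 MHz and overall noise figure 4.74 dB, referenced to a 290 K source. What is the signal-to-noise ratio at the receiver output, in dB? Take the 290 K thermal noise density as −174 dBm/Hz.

Noise floor: N = −174 + 10 log₁₀(B) + NF
10 log₁₀(1.79×10⁸) = 82.53 dB
N = −174 + 82.53 + 4.74 = −86.73 dBm
SNR = P_sig − N = −67.2 − (−86.73) = 19.53 dB → 19.5 dB

19.5 dB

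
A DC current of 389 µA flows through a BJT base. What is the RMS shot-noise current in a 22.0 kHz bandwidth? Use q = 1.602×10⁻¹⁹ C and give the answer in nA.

1.66 nA

I_n = √(2qI·B)
2qI·B = 2 × 1.602×10⁻¹⁹ × 3.89×10⁻⁴ × 2.20×10⁴ = 2.74×10⁻¹⁸ A²
I_n = √(2.74×10⁻¹⁸) = 1.66×10⁻⁹ A = 1.66 nA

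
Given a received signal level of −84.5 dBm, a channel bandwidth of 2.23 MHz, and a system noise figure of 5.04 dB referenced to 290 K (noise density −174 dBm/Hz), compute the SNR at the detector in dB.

21.0 dB

Noise floor: N = −174 + 10 log₁₀(B) + NF
10 log₁₀(2.23×10⁶) = 63.48 dB
N = −174 + 63.48 + 5.04 = −105.48 dBm
SNR = P_sig − N = −84.5 − (−105.48) = 20.98 dB → 21.0 dB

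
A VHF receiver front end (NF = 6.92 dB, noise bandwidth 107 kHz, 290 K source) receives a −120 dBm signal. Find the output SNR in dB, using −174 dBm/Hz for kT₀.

−3.2 dB

Noise floor: N = −174 + 10 log₁₀(B) + NF
10 log₁₀(1.07×10⁵) = 50.29 dB
N = −174 + 50.29 + 6.92 = −116.79 dBm
SNR = P_sig − N = −120 − (−116.79) = −3.21 dB → −3.2 dB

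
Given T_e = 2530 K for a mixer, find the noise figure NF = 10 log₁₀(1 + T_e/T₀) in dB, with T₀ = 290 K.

9.88 dB

F = 1 + T_e/T₀ = 1 + 2530/290 = 9.72414
NF = 10 log₁₀(9.72414) = 9.88 dB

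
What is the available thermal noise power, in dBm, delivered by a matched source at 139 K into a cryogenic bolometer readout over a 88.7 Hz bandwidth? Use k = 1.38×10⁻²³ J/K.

P_n = kTB = 1.38×10⁻²³ × 139 × 8.87×10¹ = 1.70×10⁻¹⁹ W
In dBm: 10 log₁₀(1.70×10⁻¹⁹ / 10⁻³) = −157.7 dBm

−157.7 dBm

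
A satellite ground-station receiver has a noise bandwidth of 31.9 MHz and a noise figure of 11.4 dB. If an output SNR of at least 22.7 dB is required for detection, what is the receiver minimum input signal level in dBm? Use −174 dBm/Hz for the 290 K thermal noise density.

−64.9 dBm

Sensitivity = −174 + 10 log₁₀(B) + NF + SNR_min
= −174 + 75.04 + 11.4 + 22.7
= −64.86 dBm → −64.9 dBm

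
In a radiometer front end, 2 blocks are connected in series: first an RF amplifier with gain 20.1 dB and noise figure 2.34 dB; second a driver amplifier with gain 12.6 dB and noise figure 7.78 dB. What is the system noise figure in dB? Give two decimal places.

Convert to linear (a loss of L dB is a gain of −L dB): F_i = 10^(NF_i/10), G_i = 10^(G_i,dB/10)
  Stage 1: F_1 = 10^(2.34/10) = 1.714, G_1 = 10^(20.1/10) = 102.3
  Stage 2: F_2 = 10^(7.78/10) = 5.998, G_2 = 10^(12.6/10) = 18.20
Friis cascade:
  F = 1.714 + (5.998 − 1)/102.3 = 1.763
NF = 10 log₁₀(1.763) = 2.46 dB

2.46 dB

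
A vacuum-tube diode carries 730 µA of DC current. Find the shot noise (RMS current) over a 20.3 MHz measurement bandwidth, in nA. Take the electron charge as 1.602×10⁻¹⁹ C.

I_n = √(2qI·B)
2qI·B = 2 × 1.602×10⁻¹⁹ × 7.30×10⁻⁴ × 2.03×10⁷ = 4.75×10⁻¹⁵ A²
I_n = √(4.75×10⁻¹⁵) = 6.89×10⁻⁸ A = 68.9 nA

68.9 nA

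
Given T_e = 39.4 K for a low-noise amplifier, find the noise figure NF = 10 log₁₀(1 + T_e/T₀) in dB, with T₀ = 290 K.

F = 1 + T_e/T₀ = 1 + 39.4/290 = 1.13586
NF = 10 log₁₀(1.13586) = 0.553 dB

0.553 dB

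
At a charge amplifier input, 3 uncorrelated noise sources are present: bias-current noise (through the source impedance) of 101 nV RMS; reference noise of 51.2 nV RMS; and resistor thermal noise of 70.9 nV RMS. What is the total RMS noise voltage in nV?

134 nV

Uncorrelated sources add in power (mean-square): V_tot = √(ΣV_i²)
V_tot = √[(1.01×10⁻⁷)² + (5.12×10⁻⁸)² + (7.09×10⁻⁸)²] = 1.34×10⁻⁷ V = 134 nV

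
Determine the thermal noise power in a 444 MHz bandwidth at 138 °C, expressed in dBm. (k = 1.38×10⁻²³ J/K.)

−86.0 dBm

T = 138 °C + 273.15 = 411.15 K
P_n = kTB = 1.38×10⁻²³ × 411.15 × 4.44×10⁸ = 2.52×10⁻¹² W
In dBm: 10 log₁₀(2.52×10⁻¹² / 10⁻³) = −86.0 dBm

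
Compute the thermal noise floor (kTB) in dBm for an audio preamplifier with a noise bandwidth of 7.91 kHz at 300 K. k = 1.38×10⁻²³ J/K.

P_n = kTB = 1.38×10⁻²³ × 300 × 7.91×10³ = 3.27×10⁻¹⁷ W
In dBm: 10 log₁₀(3.27×10⁻¹⁷ / 10⁻³) = −134.8 dBm

−134.8 dBm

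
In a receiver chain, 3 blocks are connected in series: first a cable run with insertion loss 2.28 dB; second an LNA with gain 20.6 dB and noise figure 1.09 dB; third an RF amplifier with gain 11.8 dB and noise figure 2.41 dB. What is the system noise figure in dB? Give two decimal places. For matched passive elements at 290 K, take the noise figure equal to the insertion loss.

3.39 dB

Convert to linear (a loss of L dB is a gain of −L dB): F_i = 10^(NF_i/10), G_i = 10^(G_i,dB/10)
  Stage 1: F_1 = 10^(2.28/10) = 1.690, G_1 = 10^(−2.28/10) = 0.5916
  Stage 2: F_2 = 10^(1.09/10) = 1.285, G_2 = 10^(20.6/10) = 114.8
  Stage 3: F_3 = 10^(2.41/10) = 1.742, G_3 = 10^(11.8/10) = 15.14
Friis cascade:
  F = 1.690 + (1.285 − 1)/0.5916 + (1.742 − 1)/67.92 = 2.184
NF = 10 log₁₀(2.184) = 3.39 dB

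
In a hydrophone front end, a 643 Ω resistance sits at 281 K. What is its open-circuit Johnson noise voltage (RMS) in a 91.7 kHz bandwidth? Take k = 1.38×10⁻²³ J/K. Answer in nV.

956 nV

V_n = √(4kTRB)
4kTRB = 4 × 1.38×10⁻²³ × 281 × 6.43×10² × 9.17×10⁴ = 9.15×10⁻¹³ V²
V_n = √(9.15×10⁻¹³) = 9.56×10⁻⁷ V = 956 nV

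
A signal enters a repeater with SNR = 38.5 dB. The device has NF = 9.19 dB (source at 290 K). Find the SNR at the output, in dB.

By definition F = SNR_in/SNR_out, so in dB: SNR_out = SNR_in − NF
SNR_out = 38.5 − 9.19 = 29.31 dB

29.31 dB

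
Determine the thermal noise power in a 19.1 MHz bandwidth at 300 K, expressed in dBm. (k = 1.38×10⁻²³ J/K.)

−101.0 dBm

P_n = kTB = 1.38×10⁻²³ × 300 × 1.91×10⁷ = 7.91×10⁻¹⁴ W
In dBm: 10 log₁₀(7.91×10⁻¹⁴ / 10⁻³) = −101.0 dBm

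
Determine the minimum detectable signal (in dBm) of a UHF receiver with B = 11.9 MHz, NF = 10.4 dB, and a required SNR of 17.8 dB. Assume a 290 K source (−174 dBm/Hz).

−75.0 dBm

Sensitivity = −174 + 10 log₁₀(B) + NF + SNR_min
= −174 + 70.76 + 10.4 + 17.8
= −75.04 dBm → −75.0 dBm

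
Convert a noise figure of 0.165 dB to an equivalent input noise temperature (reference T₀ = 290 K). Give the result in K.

F = 10^(0.165/10) = 1.03872
T_e = (F − 1)·T₀ = (1.03872 − 1) × 290 = 11.2 K

11.2 K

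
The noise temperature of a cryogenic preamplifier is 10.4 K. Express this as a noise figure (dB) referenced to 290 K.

F = 1 + T_e/T₀ = 1 + 10.4/290 = 1.03586
NF = 10 log₁₀(1.03586) = 0.153 dB

0.153 dB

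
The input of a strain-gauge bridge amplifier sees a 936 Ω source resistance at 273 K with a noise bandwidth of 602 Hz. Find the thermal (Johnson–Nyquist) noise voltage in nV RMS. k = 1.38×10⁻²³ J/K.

92.1 nV

V_n = √(4kTRB)
4kTRB = 4 × 1.38×10⁻²³ × 273 × 9.36×10² × 6.02×10² = 8.49×10⁻¹⁵ V²
V_n = √(8.49×10⁻¹⁵) = 9.21×10⁻⁸ V = 92.1 nV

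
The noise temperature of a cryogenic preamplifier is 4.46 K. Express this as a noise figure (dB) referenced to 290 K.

F = 1 + T_e/T₀ = 1 + 4.46/290 = 1.01538
NF = 10 log₁₀(1.01538) = 0.066 dB

0.066 dB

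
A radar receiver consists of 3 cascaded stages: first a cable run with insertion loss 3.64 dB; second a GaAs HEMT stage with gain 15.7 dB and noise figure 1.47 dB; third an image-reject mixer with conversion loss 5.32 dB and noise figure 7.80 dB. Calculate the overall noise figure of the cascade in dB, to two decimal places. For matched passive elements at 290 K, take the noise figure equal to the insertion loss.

5.51 dB

Convert to linear (a loss of L dB is a gain of −L dB): F_i = 10^(NF_i/10), G_i = 10^(G_i,dB/10)
  Stage 1: F_1 = 10^(3.64/10) = 2.312, G_1 = 10^(−3.64/10) = 0.4325
  Stage 2: F_2 = 10^(1.47/10) = 1.403, G_2 = 10^(15.7/10) = 37.15
  Stage 3: F_3 = 10^(7.80/10) = 6.026, G_3 = 10^(−5.32/10) = 0.2938
Friis cascade:
  F = 2.312 + (1.403 − 1)/0.4325 + (6.026 − 1)/16.07 = 3.556
NF = 10 log₁₀(3.556) = 5.51 dB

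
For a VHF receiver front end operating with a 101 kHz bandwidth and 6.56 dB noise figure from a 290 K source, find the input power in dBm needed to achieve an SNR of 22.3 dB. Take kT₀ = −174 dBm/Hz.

−95.1 dBm

Sensitivity = −174 + 10 log₁₀(B) + NF + SNR_min
= −174 + 50.04 + 6.56 + 22.3
= −95.10 dBm → −95.1 dBm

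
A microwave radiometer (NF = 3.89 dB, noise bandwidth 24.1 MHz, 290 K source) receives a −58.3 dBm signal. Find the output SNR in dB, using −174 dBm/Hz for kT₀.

38.0 dB

Noise floor: N = −174 + 10 log₁₀(B) + NF
10 log₁₀(2.41×10⁷) = 73.82 dB
N = −174 + 73.82 + 3.89 = −96.29 dBm
SNR = P_sig − N = −58.3 − (−96.29) = 37.99 dB → 38.0 dB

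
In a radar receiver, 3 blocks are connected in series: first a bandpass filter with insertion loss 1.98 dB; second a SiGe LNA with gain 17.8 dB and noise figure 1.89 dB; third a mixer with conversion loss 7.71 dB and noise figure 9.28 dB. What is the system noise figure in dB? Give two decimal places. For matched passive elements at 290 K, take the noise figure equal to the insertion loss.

4.21 dB

Convert to linear (a loss of L dB is a gain of −L dB): F_i = 10^(NF_i/10), G_i = 10^(G_i,dB/10)
  Stage 1: F_1 = 10^(1.98/10) = 1.578, G_1 = 10^(−1.98/10) = 0.6339
  Stage 2: F_2 = 10^(1.89/10) = 1.545, G_2 = 10^(17.8/10) = 60.26
  Stage 3: F_3 = 10^(9.28/10) = 8.472, G_3 = 10^(−7.71/10) = 0.1694
Friis cascade:
  F = 1.578 + (1.545 − 1)/0.6339 + (8.472 − 1)/38.19 = 2.633
NF = 10 log₁₀(2.633) = 4.21 dB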